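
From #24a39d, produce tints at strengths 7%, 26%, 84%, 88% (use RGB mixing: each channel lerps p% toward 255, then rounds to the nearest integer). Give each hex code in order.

#24a39d is rgb(36, 163, 157).
7%: (36 + 15.33 = 51.33→51, 163 + 6.44 = 169.44→169, 157 + 6.86 = 163.86→164) → #33a9a4
26%: (36 + 56.94 = 92.94→93, 163 + 23.92 = 186.92→187, 157 + 25.48 = 182.48→182) → #5dbbb6
84%: (36 + 183.96 = 219.96→220, 163 + 77.28 = 240.28→240, 157 + 82.32 = 239.32→239) → #dcf0ef
88%: (36 + 192.72 = 228.72→229, 163 + 80.96 = 243.96→244, 157 + 86.24 = 243.24→243) → #e5f4f3

#33a9a4, #5dbbb6, #dcf0ef, #e5f4f3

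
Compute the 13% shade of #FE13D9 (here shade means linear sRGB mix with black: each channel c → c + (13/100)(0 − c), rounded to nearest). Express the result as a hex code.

#FE13D9 is rgb(254, 19, 217).
A 13% shade moves each channel 13% toward 0:
  R: 254 − 33.02 = 220.98 → 221
  G: 19 + 0.13×(0−19) = 19 − 2.47 = 16.53 → 17
  B: 217 + 0.13×(0−217) = 217 − 28.21 = 188.79 → 189
rgb(221, 17, 189) = #DD11BD.

#DD11BD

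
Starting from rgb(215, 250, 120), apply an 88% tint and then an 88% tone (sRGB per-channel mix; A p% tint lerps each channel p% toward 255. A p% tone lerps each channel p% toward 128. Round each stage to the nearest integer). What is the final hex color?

An 88% tint moves each channel 88% toward 255:
  R: 215 + 35.2 = 250.2 → 250
  G: 250 + 0.88×(255−250) = 250 + 4.4 = 254.4 → 254
  B: 120 + 0.88×(255−120) = 120 + 118.8 = 238.8 → 239
After the tint: rgb(250, 254, 239) = #fafeef.
Per channel, c → c + 0.88(128 − c):
  R: 250 + 0.88×(128−250) = 250 − 107.36 = 142.64 → 143
  G: 254 − 110.88 = 143.12 → 143
  B: 239 − 97.68 = 141.32 → 141
rgb(143, 143, 141) = #8f8f8d.

#8f8f8d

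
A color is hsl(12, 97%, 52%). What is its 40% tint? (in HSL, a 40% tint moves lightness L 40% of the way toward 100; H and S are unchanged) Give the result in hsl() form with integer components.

L moves 40% from 52 toward 100: 52 + 19.2 = 71.2 → 71.
H and S are unchanged.

hsl(12, 97%, 71%)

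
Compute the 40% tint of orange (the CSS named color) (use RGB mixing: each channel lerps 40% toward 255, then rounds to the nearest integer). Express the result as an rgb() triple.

CSS orange is rgb(255, 165, 0).
Lerp each channel 40% toward 255:
  R: 255 + 0.4×(255−255) = 255 + 0 = 255 → 255
  G: 165 + 0.4×(255−165) = 165 + 36 = 201 → 201
  B: 0 + 0.4×(255−0) = 0 + 102 = 102 → 102

rgb(255, 201, 102)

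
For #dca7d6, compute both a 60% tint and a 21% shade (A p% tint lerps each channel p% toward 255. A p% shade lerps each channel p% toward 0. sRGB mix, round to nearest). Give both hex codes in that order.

#f1dcef, #ae84a9

#dca7d6 is rgb(220, 167, 214).
60% tint:
  R: 220 + 21 = 241 → 241
  G: 167 + 52.8 = 219.8 → 220
  B: 214 + 24.6 = 238.6 → 239
  → #f1dcef
21% shade:
  R: 220 + 0.21×(0−220) = 220 − 46.2 = 173.8 → 174
  G: 167 + 0.21×(0−167) = 167 − 35.07 = 131.93 → 132
  B: 214 − 44.94 = 169.06 → 169
  → #ae84a9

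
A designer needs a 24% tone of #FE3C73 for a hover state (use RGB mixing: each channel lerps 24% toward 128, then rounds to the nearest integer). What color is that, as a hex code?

#E04C76

#FE3C73 is rgb(254, 60, 115).
Lerp each channel 24% toward 128:
  R: 254 + 0.24×(128−254) = 254 − 30.24 = 223.76 → 224
  G: 60 + 0.24×(128−60) = 60 + 16.32 = 76.32 → 76
  B: 115 + 0.24×(128−115) = 115 + 3.12 = 118.12 → 118
rgb(224, 76, 118) = #E04C76.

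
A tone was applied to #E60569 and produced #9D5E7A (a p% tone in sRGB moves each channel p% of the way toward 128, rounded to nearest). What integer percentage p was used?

#E60569 is rgb(230, 5, 105); #9D5E7A is rgb(157, 94, 122).
On the G channel (widest range): 94 ≈ 5 + (p/100)(128 − 5), so p ≈ 100×(94 − 5)/(128 − 5) = 8900/123 = 72.36.
p = 72 reproduces all three channels after rounding.

72%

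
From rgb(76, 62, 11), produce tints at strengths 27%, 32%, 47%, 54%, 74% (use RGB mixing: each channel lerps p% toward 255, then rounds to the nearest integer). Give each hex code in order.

#7c724d, #857c59, #a0997e, #ada68f, #d0cdc0

27%: (76 + 48.33 = 124.33→124, 62 + 52.11 = 114.11→114, 11 + 65.88 = 76.88→77) → #7c724d
32%: (76 + 57.28 = 133.28→133, 62 + 61.76 = 123.76→124, 11 + 78.08 = 89.08→89) → #857c59
47%: (76 + 84.13 = 160.13→160, 62 + 90.71 = 152.71→153, 11 + 114.68 = 125.68→126) → #a0997e
54%: (76 + 96.66 = 172.66→173, 62 + 104.22 = 166.22→166, 11 + 131.76 = 142.76→143) → #ada68f
74%: (76 + 132.46 = 208.46→208, 62 + 142.82 = 204.82→205, 11 + 180.56 = 191.56→192) → #d0cdc0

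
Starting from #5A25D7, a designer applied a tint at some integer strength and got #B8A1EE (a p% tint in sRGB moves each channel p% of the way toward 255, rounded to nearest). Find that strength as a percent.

#5A25D7 is rgb(90, 37, 215); #B8A1EE is rgb(184, 161, 238).
On the G channel (widest range): 161 ≈ 37 + (p/100)(255 − 37), so p ≈ 100×(161 − 37)/(255 − 37) = 12400/218 = 56.88.
p = 57 reproduces all three channels after rounding.

57%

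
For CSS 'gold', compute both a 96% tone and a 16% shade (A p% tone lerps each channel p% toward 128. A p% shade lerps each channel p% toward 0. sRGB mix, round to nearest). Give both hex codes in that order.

CSS gold is rgb(255, 215, 0).
96% tone:
  R: 255 + 0.96×(128−255) = 255 − 121.92 = 133.08 → 133
  G: 215 − 83.52 = 131.48 → 131
  B: 0 + 0.96×(128−0) = 0 + 122.88 = 122.88 → 123
  → #85837b
16% shade:
  R: 255 − 40.8 = 214.2 → 214
  G: 215 + 0.16×(0−215) = 215 − 34.4 = 180.6 → 181
  B: 0 + 0 = 0 → 0
  → #d6b500

#85837b, #d6b500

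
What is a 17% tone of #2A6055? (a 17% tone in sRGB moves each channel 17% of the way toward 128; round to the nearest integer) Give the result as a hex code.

#2A6055 is rgb(42, 96, 85).
A 17% tone moves each channel 17% toward 128:
  R: 42 + 0.17×(128−42) = 42 + 14.62 = 56.62 → 57
  G: 96 + 0.17×(128−96) = 96 + 5.44 = 101.44 → 101
  B: 85 + 0.17×(128−85) = 85 + 7.31 = 92.31 → 92
rgb(57, 101, 92) = #39655C.

#39655C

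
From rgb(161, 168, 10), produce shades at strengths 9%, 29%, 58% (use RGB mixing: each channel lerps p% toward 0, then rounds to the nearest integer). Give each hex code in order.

#939909, #727707, #444704

9%: (161 − 14.49 = 146.51→147, 168 − 15.12 = 152.88→153, 10 − 0.9 = 9.1→9) → #939909
29%: (161 − 46.69 = 114.31→114, 168 − 48.72 = 119.28→119, 10 − 2.9 = 7.1→7) → #727707
58%: (161 − 93.38 = 67.62→68, 168 − 97.44 = 70.56→71, 10 − 5.8 = 4.2→4) → #444704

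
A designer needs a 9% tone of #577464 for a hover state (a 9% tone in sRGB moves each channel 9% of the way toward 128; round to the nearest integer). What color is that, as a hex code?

#5B7567

#577464 is rgb(87, 116, 100).
A 9% tone moves each channel 9% toward 128:
  R: 87 + 0.09×(128−87) = 87 + 3.69 = 90.69 → 91
  G: 116 + 0.09×(128−116) = 116 + 1.08 = 117.08 → 117
  B: 100 + 2.52 = 102.52 → 103
rgb(91, 117, 103) = #5B7567.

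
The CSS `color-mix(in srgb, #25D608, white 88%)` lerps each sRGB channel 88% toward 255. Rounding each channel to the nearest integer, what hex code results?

#25D608 is rgb(37, 214, 8).
Lerp each channel 88% toward 255:
  R: 37 + 0.88×(255−37) = 37 + 191.84 = 228.84 → 229
  G: 214 + 0.88×(255−214) = 214 + 36.08 = 250.08 → 250
  B: 8 + 0.88×(255−8) = 8 + 217.36 = 225.36 → 225
rgb(229, 250, 225) = #E5FAE1.

#E5FAE1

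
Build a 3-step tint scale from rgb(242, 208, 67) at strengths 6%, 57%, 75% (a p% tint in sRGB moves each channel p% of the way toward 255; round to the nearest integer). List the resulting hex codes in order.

6%: (242 + 0.78 = 242.78→243, 208 + 2.82 = 210.82→211, 67 + 11.28 = 78.28→78) → #F3D34E
57%: (242 + 7.41 = 249.41→249, 208 + 26.79 = 234.79→235, 67 + 107.16 = 174.16→174) → #F9EBAE
75%: (242 + 9.75 = 251.75→252, 208 + 35.25 = 243.25→243, 67 + 141 = 208→208) → #FCF3D0

#F3D34E, #F9EBAE, #FCF3D0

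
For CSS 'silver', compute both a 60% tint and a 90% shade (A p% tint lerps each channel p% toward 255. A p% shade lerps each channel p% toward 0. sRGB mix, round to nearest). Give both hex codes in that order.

#E6E6E6, #131313

CSS silver is rgb(192, 192, 192).
60% tint:
  R: 192 + 0.6×(255−192) = 192 + 37.8 = 229.8 → 230
  G: 192 + 37.8 = 229.8 → 230
  B: 192 + 0.6×(255−192) = 192 + 37.8 = 229.8 → 230
  → #E6E6E6
90% shade:
  R: 192 + 0.9×(0−192) = 192 − 172.8 = 19.2 → 19
  G: 192 + 0.9×(0−192) = 192 − 172.8 = 19.2 → 19
  B: 192 + 0.9×(0−192) = 192 − 172.8 = 19.2 → 19
  → #131313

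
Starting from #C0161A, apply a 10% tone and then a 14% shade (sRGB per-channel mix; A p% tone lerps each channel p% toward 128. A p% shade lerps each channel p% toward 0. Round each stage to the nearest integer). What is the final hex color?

#A01C1F

#C0161A is rgb(192, 22, 26).
Per channel, c → c + 0.1(128 − c):
  R: 192 + 0.1×(128−192) = 192 − 6.4 = 185.6 → 186
  G: 22 + 0.1×(128−22) = 22 + 10.6 = 32.6 → 33
  B: 26 + 10.2 = 36.2 → 36
After the tone: rgb(186, 33, 36) = #BA2124.
A 14% shade moves each channel 14% toward 0:
  R: 186 − 26.04 = 159.96 → 160
  G: 33 − 4.62 = 28.38 → 28
  B: 36 + 0.14×(0−36) = 36 − 5.04 = 30.96 → 31
rgb(160, 28, 31) = #A01C1F.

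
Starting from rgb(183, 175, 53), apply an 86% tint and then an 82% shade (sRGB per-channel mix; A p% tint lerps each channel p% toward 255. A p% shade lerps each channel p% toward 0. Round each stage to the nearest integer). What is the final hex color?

An 86% tint moves each channel 86% toward 255:
  R: 183 + 0.86×(255−183) = 183 + 61.92 = 244.92 → 245
  G: 175 + 0.86×(255−175) = 175 + 68.8 = 243.8 → 244
  B: 53 + 0.86×(255−53) = 53 + 173.72 = 226.72 → 227
After the tint: rgb(245, 244, 227) = #F5F4E3.
An 82% shade moves each channel 82% toward 0:
  R: 245 − 200.9 = 44.1 → 44
  G: 244 + 0.82×(0−244) = 244 − 200.08 = 43.92 → 44
  B: 227 + 0.82×(0−227) = 227 − 186.14 = 40.86 → 41
rgb(44, 44, 41) = #2C2C29.

#2C2C29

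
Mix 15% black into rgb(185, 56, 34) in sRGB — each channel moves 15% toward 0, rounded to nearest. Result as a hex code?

Lerp each channel 15% toward 0:
  R: 185 − 27.75 = 157.25 → 157
  G: 56 + 0.15×(0−56) = 56 − 8.4 = 47.6 → 48
  B: 34 + 0.15×(0−34) = 34 − 5.1 = 28.9 → 29
rgb(157, 48, 29) = #9d301d.

#9d301d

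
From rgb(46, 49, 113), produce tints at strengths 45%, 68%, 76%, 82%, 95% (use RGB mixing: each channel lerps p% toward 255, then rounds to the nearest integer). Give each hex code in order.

45%: (46 + 94.05 = 140.05→140, 49 + 92.7 = 141.7→142, 113 + 63.9 = 176.9→177) → #8c8eb1
68%: (46 + 142.12 = 188.12→188, 49 + 140.08 = 189.08→189, 113 + 96.56 = 209.56→210) → #bcbdd2
76%: (46 + 158.84 = 204.84→205, 49 + 156.56 = 205.56→206, 113 + 107.92 = 220.92→221) → #cdcedd
82%: (46 + 171.38 = 217.38→217, 49 + 168.92 = 217.92→218, 113 + 116.44 = 229.44→229) → #d9dae5
95%: (46 + 198.55 = 244.55→245, 49 + 195.7 = 244.7→245, 113 + 134.9 = 247.9→248) → #f5f5f8

#8c8eb1, #bcbdd2, #cdcedd, #d9dae5, #f5f5f8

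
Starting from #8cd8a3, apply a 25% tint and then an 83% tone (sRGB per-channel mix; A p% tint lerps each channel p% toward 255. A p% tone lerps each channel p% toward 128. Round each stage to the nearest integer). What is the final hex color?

#87918a

#8cd8a3 is rgb(140, 216, 163).
Per channel, c → c + 0.25(255 − c):
  R: 140 + 0.25×(255−140) = 140 + 28.75 = 168.75 → 169
  G: 216 + 9.75 = 225.75 → 226
  B: 163 + 0.25×(255−163) = 163 + 23 = 186 → 186
After the tint: rgb(169, 226, 186) = #a9e2ba.
Per channel, c → c + 0.83(128 − c):
  R: 169 + 0.83×(128−169) = 169 − 34.03 = 134.97 → 135
  G: 226 + 0.83×(128−226) = 226 − 81.34 = 144.66 → 145
  B: 186 + 0.83×(128−186) = 186 − 48.14 = 137.86 → 138
rgb(135, 145, 138) = #87918a.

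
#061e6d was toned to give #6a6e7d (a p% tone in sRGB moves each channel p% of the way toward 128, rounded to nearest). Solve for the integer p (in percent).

#061e6d is rgb(6, 30, 109); #6a6e7d is rgb(106, 110, 125).
On the R channel (widest range): 106 ≈ 6 + (p/100)(128 − 6), so p ≈ 100×(106 − 6)/(128 − 6) = 10000/122 = 81.97.
p = 82 reproduces all three channels after rounding.

82%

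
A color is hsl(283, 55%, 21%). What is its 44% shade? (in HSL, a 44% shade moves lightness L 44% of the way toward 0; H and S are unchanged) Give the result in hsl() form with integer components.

L moves 44% from 21 toward 0: 21 − 9.24 = 11.76 → 12.
H and S are unchanged.

hsl(283, 55%, 12%)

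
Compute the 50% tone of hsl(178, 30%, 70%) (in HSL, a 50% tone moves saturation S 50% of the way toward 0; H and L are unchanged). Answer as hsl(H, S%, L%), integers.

S moves 50% from 30 toward 0: 30 − 15 = 15 → 15.
H and L are unchanged.

hsl(178, 15%, 70%)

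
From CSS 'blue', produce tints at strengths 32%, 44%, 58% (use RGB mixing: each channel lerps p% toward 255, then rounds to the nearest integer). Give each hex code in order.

#5252ff, #7070ff, #9494ff

CSS blue is rgb(0, 0, 255).
32%: (0 + 81.6 = 81.6→82, 0 + 81.6 = 81.6→82, 255→255) → #5252ff
44%: (0 + 112.2 = 112.2→112, 0 + 112.2 = 112.2→112, 255→255) → #7070ff
58%: (0 + 147.9 = 147.9→148, 0 + 147.9 = 147.9→148, 255→255) → #9494ff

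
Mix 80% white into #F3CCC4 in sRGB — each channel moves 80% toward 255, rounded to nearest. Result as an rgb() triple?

rgb(253, 245, 243)

#F3CCC4 is rgb(243, 204, 196).
An 80% tint moves each channel 80% toward 255:
  R: 243 + 0.8×(255−243) = 243 + 9.6 = 252.6 → 253
  G: 204 + 0.8×(255−204) = 204 + 40.8 = 244.8 → 245
  B: 196 + 0.8×(255−196) = 196 + 47.2 = 243.2 → 243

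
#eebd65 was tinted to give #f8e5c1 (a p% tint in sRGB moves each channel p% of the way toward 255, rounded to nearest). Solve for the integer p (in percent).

#eebd65 is rgb(238, 189, 101); #f8e5c1 is rgb(248, 229, 193).
On the B channel (widest range): 193 ≈ 101 + (p/100)(255 − 101), so p ≈ 100×(193 − 101)/(255 − 101) = 9200/154 = 59.74.
p = 60 reproduces all three channels after rounding.

60%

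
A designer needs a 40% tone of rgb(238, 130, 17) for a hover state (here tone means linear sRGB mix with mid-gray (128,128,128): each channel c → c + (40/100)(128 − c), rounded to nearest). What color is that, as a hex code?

Lerp each channel 40% toward 128:
  R: 238 + 0.4×(128−238) = 238 − 44 = 194 → 194
  G: 130 − 0.8 = 129.2 → 129
  B: 17 + 0.4×(128−17) = 17 + 44.4 = 61.4 → 61
rgb(194, 129, 61) = #C2813D.

#C2813D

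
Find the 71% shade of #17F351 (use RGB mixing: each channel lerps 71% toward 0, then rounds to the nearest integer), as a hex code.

#074617

#17F351 is rgb(23, 243, 81).
Per channel, c → c + 0.71(0 − c):
  R: 23 − 16.33 = 6.67 → 7
  G: 243 + 0.71×(0−243) = 243 − 172.53 = 70.47 → 70
  B: 81 + 0.71×(0−81) = 81 − 57.51 = 23.49 → 23
rgb(7, 70, 23) = #074617.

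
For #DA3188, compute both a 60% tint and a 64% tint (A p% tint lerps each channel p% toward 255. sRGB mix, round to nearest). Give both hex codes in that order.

#DA3188 is rgb(218, 49, 136).
60% tint:
  R: 218 + 0.6×(255−218) = 218 + 22.2 = 240.2 → 240
  G: 49 + 0.6×(255−49) = 49 + 123.6 = 172.6 → 173
  B: 136 + 0.6×(255−136) = 136 + 71.4 = 207.4 → 207
  → #F0ADCF
64% tint:
  R: 218 + 0.64×(255−218) = 218 + 23.68 = 241.68 → 242
  G: 49 + 0.64×(255−49) = 49 + 131.84 = 180.84 → 181
  B: 136 + 0.64×(255−136) = 136 + 76.16 = 212.16 → 212
  → #F2B5D4

#F0ADCF, #F2B5D4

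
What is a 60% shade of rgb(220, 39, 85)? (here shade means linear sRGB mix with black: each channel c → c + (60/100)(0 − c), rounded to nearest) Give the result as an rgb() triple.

rgb(88, 16, 34)

A 60% shade moves each channel 60% toward 0:
  R: 220 + 0.6×(0−220) = 220 − 132 = 88 → 88
  G: 39 + 0.6×(0−39) = 39 − 23.4 = 15.6 → 16
  B: 85 − 51 = 34 → 34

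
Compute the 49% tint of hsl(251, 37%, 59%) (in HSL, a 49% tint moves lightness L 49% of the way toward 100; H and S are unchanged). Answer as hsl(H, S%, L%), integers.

hsl(251, 37%, 79%)

L moves 49% from 59 toward 100: 59 + 20.09 = 79.09 → 79.
H and S are unchanged.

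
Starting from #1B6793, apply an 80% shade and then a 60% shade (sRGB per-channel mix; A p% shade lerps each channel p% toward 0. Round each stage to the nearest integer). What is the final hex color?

#1B6793 is rgb(27, 103, 147).
Lerp each channel 80% toward 0:
  R: 27 + 0.8×(0−27) = 27 − 21.6 = 5.4 → 5
  G: 103 + 0.8×(0−103) = 103 − 82.4 = 20.6 → 21
  B: 147 − 117.6 = 29.4 → 29
After the shade: rgb(5, 21, 29) = #05151D.
Per channel, c → c + 0.6(0 − c):
  R: 5 − 3 = 2 → 2
  G: 21 + 0.6×(0−21) = 21 − 12.6 = 8.4 → 8
  B: 29 + 0.6×(0−29) = 29 − 17.4 = 11.6 → 12
rgb(2, 8, 12) = #02080C.

#02080C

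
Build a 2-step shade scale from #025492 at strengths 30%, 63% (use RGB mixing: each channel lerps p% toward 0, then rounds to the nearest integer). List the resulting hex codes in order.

#013b66, #011f36

#025492 is rgb(2, 84, 146).
30%: (2 − 0.6 = 1.4→1, 84 − 25.2 = 58.8→59, 146 − 43.8 = 102.2→102) → #013b66
63%: (2 − 1.26 = 0.74→1, 84 − 52.92 = 31.08→31, 146 − 91.98 = 54.02→54) → #011f36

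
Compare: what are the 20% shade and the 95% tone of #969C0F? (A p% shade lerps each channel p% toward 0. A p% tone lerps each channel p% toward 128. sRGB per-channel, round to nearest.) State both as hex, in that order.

#969C0F is rgb(150, 156, 15).
20% shade:
  R: 150 − 30 = 120 → 120
  G: 156 − 31.2 = 124.8 → 125
  B: 15 + 0.2×(0−15) = 15 − 3 = 12 → 12
  → #787D0C
95% tone:
  R: 150 + 0.95×(128−150) = 150 − 20.9 = 129.1 → 129
  G: 156 − 26.6 = 129.4 → 129
  B: 15 + 0.95×(128−15) = 15 + 107.35 = 122.35 → 122
  → #81817A

#787D0C, #81817A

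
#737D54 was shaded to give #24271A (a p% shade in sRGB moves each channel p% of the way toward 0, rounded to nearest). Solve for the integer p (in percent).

#737D54 is rgb(115, 125, 84); #24271A is rgb(36, 39, 26).
On the G channel (widest range): 39 ≈ 125 + (p/100)(0 − 125), so p ≈ 100×(39 − 125)/(0 − 125) = -8600/-125 = 68.80.
p = 69 reproduces all three channels after rounding.

69%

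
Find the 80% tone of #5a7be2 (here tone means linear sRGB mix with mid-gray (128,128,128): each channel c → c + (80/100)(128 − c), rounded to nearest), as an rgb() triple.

#5a7be2 is rgb(90, 123, 226).
An 80% tone moves each channel 80% toward 128:
  R: 90 + 0.8×(128−90) = 90 + 30.4 = 120.4 → 120
  G: 123 + 0.8×(128−123) = 123 + 4 = 127 → 127
  B: 226 − 78.4 = 147.6 → 148

rgb(120, 127, 148)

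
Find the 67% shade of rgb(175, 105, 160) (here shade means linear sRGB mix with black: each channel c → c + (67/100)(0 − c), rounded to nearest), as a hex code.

Lerp each channel 67% toward 0:
  R: 175 − 117.25 = 57.75 → 58
  G: 105 + 0.67×(0−105) = 105 − 70.35 = 34.65 → 35
  B: 160 + 0.67×(0−160) = 160 − 107.2 = 52.8 → 53
rgb(58, 35, 53) = #3A2335.

#3A2335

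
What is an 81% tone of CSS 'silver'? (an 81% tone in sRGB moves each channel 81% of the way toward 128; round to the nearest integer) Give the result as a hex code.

CSS silver is rgb(192, 192, 192).
Per channel, c → c + 0.81(128 − c):
  R: 192 − 51.84 = 140.16 → 140
  G: 192 + 0.81×(128−192) = 192 − 51.84 = 140.16 → 140
  B: 192 − 51.84 = 140.16 → 140
rgb(140, 140, 140) = #8C8C8C.

#8C8C8C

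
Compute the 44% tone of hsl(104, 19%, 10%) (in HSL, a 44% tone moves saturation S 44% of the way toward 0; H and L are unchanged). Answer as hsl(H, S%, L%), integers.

S moves 44% from 19 toward 0: 19 − 8.36 = 10.64 → 11.
H and L are unchanged.

hsl(104, 11%, 10%)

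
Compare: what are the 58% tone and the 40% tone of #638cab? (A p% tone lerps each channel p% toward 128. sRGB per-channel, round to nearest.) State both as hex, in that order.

#638cab is rgb(99, 140, 171).
58% tone:
  R: 99 + 16.82 = 115.82 → 116
  G: 140 + 0.58×(128−140) = 140 − 6.96 = 133.04 → 133
  B: 171 − 24.94 = 146.06 → 146
  → #748592
40% tone:
  R: 99 + 0.4×(128−99) = 99 + 11.6 = 110.6 → 111
  G: 140 + 0.4×(128−140) = 140 − 4.8 = 135.2 → 135
  B: 171 + 0.4×(128−171) = 171 − 17.2 = 153.8 → 154
  → #6f879a

#748592, #6f879a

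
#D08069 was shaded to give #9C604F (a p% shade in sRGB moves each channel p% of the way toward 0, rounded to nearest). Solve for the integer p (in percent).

#D08069 is rgb(208, 128, 105); #9C604F is rgb(156, 96, 79).
On the R channel (widest range): 156 ≈ 208 + (p/100)(0 − 208), so p ≈ 100×(156 − 208)/(0 − 208) = -5200/-208 = 25.00.
p = 25 reproduces all three channels after rounding.

25%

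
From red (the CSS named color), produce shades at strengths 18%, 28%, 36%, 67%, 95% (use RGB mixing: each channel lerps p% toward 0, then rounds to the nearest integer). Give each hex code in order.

#d10000, #b80000, #a30000, #540000, #0d0000

CSS red is rgb(255, 0, 0).
18%: (255 − 45.9 = 209.1→209, 0→0, 0→0) → #d10000
28%: (255 − 71.4 = 183.6→184, 0→0, 0→0) → #b80000
36%: (255 − 91.8 = 163.2→163, 0→0, 0→0) → #a30000
67%: (255 − 170.85 = 84.15→84, 0→0, 0→0) → #540000
95%: (255 − 242.25 = 12.75→13, 0→0, 0→0) → #0d0000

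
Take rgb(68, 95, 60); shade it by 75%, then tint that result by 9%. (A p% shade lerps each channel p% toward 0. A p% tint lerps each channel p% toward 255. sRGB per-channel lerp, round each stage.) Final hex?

A 75% shade moves each channel 75% toward 0:
  R: 68 + 0.75×(0−68) = 68 − 51 = 17 → 17
  G: 95 + 0.75×(0−95) = 95 − 71.25 = 23.75 → 24
  B: 60 − 45 = 15 → 15
After the shade: rgb(17, 24, 15) = #11180f.
Per channel, c → c + 0.09(255 − c):
  R: 17 + 0.09×(255−17) = 17 + 21.42 = 38.42 → 38
  G: 24 + 20.79 = 44.79 → 45
  B: 15 + 0.09×(255−15) = 15 + 21.6 = 36.6 → 37
rgb(38, 45, 37) = #262d25.

#262d25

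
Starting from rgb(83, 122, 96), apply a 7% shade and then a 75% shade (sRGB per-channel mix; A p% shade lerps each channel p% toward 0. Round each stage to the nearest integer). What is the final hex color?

Lerp each channel 7% toward 0:
  R: 83 − 5.81 = 77.19 → 77
  G: 122 + 0.07×(0−122) = 122 − 8.54 = 113.46 → 113
  B: 96 + 0.07×(0−96) = 96 − 6.72 = 89.28 → 89
After the shade: rgb(77, 113, 89) = #4d7159.
Per channel, c → c + 0.75(0 − c):
  R: 77 − 57.75 = 19.25 → 19
  G: 113 + 0.75×(0−113) = 113 − 84.75 = 28.25 → 28
  B: 89 + 0.75×(0−89) = 89 − 66.75 = 22.25 → 22
rgb(19, 28, 22) = #131c16.

#131c16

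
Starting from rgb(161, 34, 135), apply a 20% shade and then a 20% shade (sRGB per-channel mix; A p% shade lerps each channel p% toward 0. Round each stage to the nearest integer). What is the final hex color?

Per channel, c → c + 0.2(0 − c):
  R: 161 + 0.2×(0−161) = 161 − 32.2 = 128.8 → 129
  G: 34 + 0.2×(0−34) = 34 − 6.8 = 27.2 → 27
  B: 135 − 27 = 108 → 108
After the shade: rgb(129, 27, 108) = #811b6c.
Per channel, c → c + 0.2(0 − c):
  R: 129 − 25.8 = 103.2 → 103
  G: 27 − 5.4 = 21.6 → 22
  B: 108 + 0.2×(0−108) = 108 − 21.6 = 86.4 → 86
rgb(103, 22, 86) = #671656.

#671656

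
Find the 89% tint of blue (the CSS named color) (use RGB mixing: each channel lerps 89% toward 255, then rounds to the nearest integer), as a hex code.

#E3E3FF

CSS blue is rgb(0, 0, 255).
Lerp each channel 89% toward 255:
  R: 0 + 0.89×(255−0) = 0 + 226.95 = 226.95 → 227
  G: 0 + 0.89×(255−0) = 0 + 226.95 = 226.95 → 227
  B: 255 + 0.89×(255−255) = 255 + 0 = 255 → 255
rgb(227, 227, 255) = #E3E3FF.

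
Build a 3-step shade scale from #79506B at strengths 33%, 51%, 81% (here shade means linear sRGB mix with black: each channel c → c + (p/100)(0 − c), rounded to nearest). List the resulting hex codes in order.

#79506B is rgb(121, 80, 107).
33%: (121 − 39.93 = 81.07→81, 80 − 26.4 = 53.6→54, 107 − 35.31 = 71.69→72) → #513648
51%: (121 − 61.71 = 59.29→59, 80 − 40.8 = 39.2→39, 107 − 54.57 = 52.43→52) → #3B2734
81%: (121 − 98.01 = 22.99→23, 80 − 64.8 = 15.2→15, 107 − 86.67 = 20.33→20) → #170F14

#513648, #3B2734, #170F14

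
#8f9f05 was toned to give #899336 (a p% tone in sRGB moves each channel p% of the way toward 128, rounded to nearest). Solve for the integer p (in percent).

40%

#8f9f05 is rgb(143, 159, 5); #899336 is rgb(137, 147, 54).
On the B channel (widest range): 54 ≈ 5 + (p/100)(128 − 5), so p ≈ 100×(54 − 5)/(128 − 5) = 4900/123 = 39.84.
p = 40 reproduces all three channels after rounding.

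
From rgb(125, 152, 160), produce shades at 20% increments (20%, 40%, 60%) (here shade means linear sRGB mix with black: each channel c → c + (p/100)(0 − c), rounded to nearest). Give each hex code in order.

#647A80, #4B5B60, #323D40

20%: (125 − 25 = 100→100, 152 − 30.4 = 121.6→122, 160 − 32 = 128→128) → #647A80
40%: (125 − 50 = 75→75, 152 − 60.8 = 91.2→91, 160 − 64 = 96→96) → #4B5B60
60%: (125 − 75 = 50→50, 152 − 91.2 = 60.8→61, 160 − 96 = 64→64) → #323D40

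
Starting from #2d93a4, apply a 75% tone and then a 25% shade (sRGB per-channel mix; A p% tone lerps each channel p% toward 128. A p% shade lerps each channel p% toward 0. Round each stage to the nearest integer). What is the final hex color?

#506467

#2d93a4 is rgb(45, 147, 164).
Lerp each channel 75% toward 128:
  R: 45 + 0.75×(128−45) = 45 + 62.25 = 107.25 → 107
  G: 147 + 0.75×(128−147) = 147 − 14.25 = 132.75 → 133
  B: 164 + 0.75×(128−164) = 164 − 27 = 137 → 137
After the tone: rgb(107, 133, 137) = #6b8589.
A 25% shade moves each channel 25% toward 0:
  R: 107 − 26.75 = 80.25 → 80
  G: 133 + 0.25×(0−133) = 133 − 33.25 = 99.75 → 100
  B: 137 + 0.25×(0−137) = 137 − 34.25 = 102.75 → 103
rgb(80, 100, 103) = #506467.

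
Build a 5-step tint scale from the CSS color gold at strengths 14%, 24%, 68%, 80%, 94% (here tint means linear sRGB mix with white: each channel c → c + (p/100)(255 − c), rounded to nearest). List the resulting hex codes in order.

CSS gold is rgb(255, 215, 0).
14%: (255→255, 215 + 5.6 = 220.6→221, 0 + 35.7 = 35.7→36) → #FFDD24
24%: (255→255, 215 + 9.6 = 224.6→225, 0 + 61.2 = 61.2→61) → #FFE13D
68%: (255→255, 215 + 27.2 = 242.2→242, 0 + 173.4 = 173.4→173) → #FFF2AD
80%: (255→255, 215 + 32 = 247→247, 0 + 204 = 204→204) → #FFF7CC
94%: (255→255, 215 + 37.6 = 252.6→253, 0 + 239.7 = 239.7→240) → #FFFDF0

#FFDD24, #FFE13D, #FFF2AD, #FFF7CC, #FFFDF0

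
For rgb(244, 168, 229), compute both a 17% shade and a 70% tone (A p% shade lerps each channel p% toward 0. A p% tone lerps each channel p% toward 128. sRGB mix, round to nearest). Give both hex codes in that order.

#cb8bbe, #a38c9e

17% shade:
  R: 244 + 0.17×(0−244) = 244 − 41.48 = 202.52 → 203
  G: 168 − 28.56 = 139.44 → 139
  B: 229 + 0.17×(0−229) = 229 − 38.93 = 190.07 → 190
  → #cb8bbe
70% tone:
  R: 244 + 0.7×(128−244) = 244 − 81.2 = 162.8 → 163
  G: 168 − 28 = 140 → 140
  B: 229 − 70.7 = 158.3 → 158
  → #a38c9e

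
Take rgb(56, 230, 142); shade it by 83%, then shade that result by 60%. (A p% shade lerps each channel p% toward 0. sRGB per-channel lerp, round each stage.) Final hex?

An 83% shade moves each channel 83% toward 0:
  R: 56 + 0.83×(0−56) = 56 − 46.48 = 9.52 → 10
  G: 230 − 190.9 = 39.1 → 39
  B: 142 + 0.83×(0−142) = 142 − 117.86 = 24.14 → 24
After the shade: rgb(10, 39, 24) = #0a2718.
Lerp each channel 60% toward 0:
  R: 10 − 6 = 4 → 4
  G: 39 − 23.4 = 15.6 → 16
  B: 24 + 0.6×(0−24) = 24 − 14.4 = 9.6 → 10
rgb(4, 16, 10) = #04100a.

#04100a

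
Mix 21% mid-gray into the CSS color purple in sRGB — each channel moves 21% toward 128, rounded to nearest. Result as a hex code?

#801B80

CSS purple is rgb(128, 0, 128).
A 21% tone moves each channel 21% toward 128:
  R: 128 + 0.21×(128−128) = 128 + 0 = 128 → 128
  G: 0 + 0.21×(128−0) = 0 + 26.88 = 26.88 → 27
  B: 128 + 0.21×(128−128) = 128 + 0 = 128 → 128
rgb(128, 27, 128) = #801B80.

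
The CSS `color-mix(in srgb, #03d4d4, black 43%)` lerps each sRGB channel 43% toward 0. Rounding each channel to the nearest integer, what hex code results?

#027979

#03d4d4 is rgb(3, 212, 212).
Lerp each channel 43% toward 0:
  R: 3 − 1.29 = 1.71 → 2
  G: 212 − 91.16 = 120.84 → 121
  B: 212 + 0.43×(0−212) = 212 − 91.16 = 120.84 → 121
rgb(2, 121, 121) = #027979.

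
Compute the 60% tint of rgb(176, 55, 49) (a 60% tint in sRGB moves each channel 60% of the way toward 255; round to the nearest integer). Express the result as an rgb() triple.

rgb(223, 175, 173)

Per channel, c → c + 0.6(255 − c):
  R: 176 + 0.6×(255−176) = 176 + 47.4 = 223.4 → 223
  G: 55 + 0.6×(255−55) = 55 + 120 = 175 → 175
  B: 49 + 0.6×(255−49) = 49 + 123.6 = 172.6 → 173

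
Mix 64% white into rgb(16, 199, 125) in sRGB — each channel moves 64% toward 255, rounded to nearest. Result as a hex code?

#a9ebd0

Lerp each channel 64% toward 255:
  R: 16 + 152.96 = 168.96 → 169
  G: 199 + 0.64×(255−199) = 199 + 35.84 = 234.84 → 235
  B: 125 + 83.2 = 208.2 → 208
rgb(169, 235, 208) = #a9ebd0.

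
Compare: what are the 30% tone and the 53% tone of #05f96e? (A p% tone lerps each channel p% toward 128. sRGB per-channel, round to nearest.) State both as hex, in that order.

#05f96e is rgb(5, 249, 110).
30% tone:
  R: 5 + 0.3×(128−5) = 5 + 36.9 = 41.9 → 42
  G: 249 − 36.3 = 212.7 → 213
  B: 110 + 5.4 = 115.4 → 115
  → #2ad573
53% tone:
  R: 5 + 65.19 = 70.19 → 70
  G: 249 − 64.13 = 184.87 → 185
  B: 110 + 9.54 = 119.54 → 120
  → #46b978

#2ad573, #46b978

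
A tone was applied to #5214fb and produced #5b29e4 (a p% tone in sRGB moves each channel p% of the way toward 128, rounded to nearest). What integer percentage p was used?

19%

#5214fb is rgb(82, 20, 251); #5b29e4 is rgb(91, 41, 228).
On the B channel (widest range): 228 ≈ 251 + (p/100)(128 − 251), so p ≈ 100×(228 − 251)/(128 − 251) = -2300/-123 = 18.70.
p = 19 reproduces all three channels after rounding.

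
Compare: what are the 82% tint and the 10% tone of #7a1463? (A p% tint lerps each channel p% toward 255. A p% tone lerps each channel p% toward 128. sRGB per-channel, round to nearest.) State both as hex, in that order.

#e7d5e3, #7b1f66

#7a1463 is rgb(122, 20, 99).
82% tint:
  R: 122 + 0.82×(255−122) = 122 + 109.06 = 231.06 → 231
  G: 20 + 192.7 = 212.7 → 213
  B: 99 + 127.92 = 226.92 → 227
  → #e7d5e3
10% tone:
  R: 122 + 0.1×(128−122) = 122 + 0.6 = 122.6 → 123
  G: 20 + 0.1×(128−20) = 20 + 10.8 = 30.8 → 31
  B: 99 + 0.1×(128−99) = 99 + 2.9 = 101.9 → 102
  → #7b1f66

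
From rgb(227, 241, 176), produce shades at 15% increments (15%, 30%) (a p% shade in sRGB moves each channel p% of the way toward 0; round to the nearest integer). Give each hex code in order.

15%: (227 − 34.05 = 192.95→193, 241 − 36.15 = 204.85→205, 176 − 26.4 = 149.6→150) → #C1CD96
30%: (227 − 68.1 = 158.9→159, 241 − 72.3 = 168.7→169, 176 − 52.8 = 123.2→123) → #9FA97B

#C1CD96, #9FA97B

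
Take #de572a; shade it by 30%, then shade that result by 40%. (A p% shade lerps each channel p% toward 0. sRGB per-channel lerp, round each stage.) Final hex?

#5d2511

#de572a is rgb(222, 87, 42).
Lerp each channel 30% toward 0:
  R: 222 − 66.6 = 155.4 → 155
  G: 87 + 0.3×(0−87) = 87 − 26.1 = 60.9 → 61
  B: 42 − 12.6 = 29.4 → 29
After the shade: rgb(155, 61, 29) = #9b3d1d.
Lerp each channel 40% toward 0:
  R: 155 − 62 = 93 → 93
  G: 61 + 0.4×(0−61) = 61 − 24.4 = 36.6 → 37
  B: 29 − 11.6 = 17.4 → 17
rgb(93, 37, 17) = #5d2511.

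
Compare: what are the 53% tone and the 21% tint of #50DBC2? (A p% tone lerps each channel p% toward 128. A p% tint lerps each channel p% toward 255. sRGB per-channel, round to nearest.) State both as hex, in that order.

#50DBC2 is rgb(80, 219, 194).
53% tone:
  R: 80 + 0.53×(128−80) = 80 + 25.44 = 105.44 → 105
  G: 219 + 0.53×(128−219) = 219 − 48.23 = 170.77 → 171
  B: 194 + 0.53×(128−194) = 194 − 34.98 = 159.02 → 159
  → #69AB9F
21% tint:
  R: 80 + 0.21×(255−80) = 80 + 36.75 = 116.75 → 117
  G: 219 + 0.21×(255−219) = 219 + 7.56 = 226.56 → 227
  B: 194 + 0.21×(255−194) = 194 + 12.81 = 206.81 → 207
  → #75E3CF

#69AB9F, #75E3CF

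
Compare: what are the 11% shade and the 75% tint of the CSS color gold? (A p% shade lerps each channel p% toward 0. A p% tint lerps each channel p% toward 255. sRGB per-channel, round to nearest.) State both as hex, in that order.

#E3BF00, #FFF5BF

CSS gold is rgb(255, 215, 0).
11% shade:
  R: 255 − 28.05 = 226.95 → 227
  G: 215 + 0.11×(0−215) = 215 − 23.65 = 191.35 → 191
  B: 0 + 0 = 0 → 0
  → #E3BF00
75% tint:
  R: 255 + 0.75×(255−255) = 255 + 0 = 255 → 255
  G: 215 + 30 = 245 → 245
  B: 0 + 0.75×(255−0) = 0 + 191.25 = 191.25 → 191
  → #FFF5BF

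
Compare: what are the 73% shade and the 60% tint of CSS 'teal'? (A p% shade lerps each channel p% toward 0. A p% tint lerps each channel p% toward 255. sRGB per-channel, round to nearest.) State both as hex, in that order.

CSS teal is rgb(0, 128, 128).
73% shade:
  R: 0 + 0 = 0 → 0
  G: 128 + 0.73×(0−128) = 128 − 93.44 = 34.56 → 35
  B: 128 − 93.44 = 34.56 → 35
  → #002323
60% tint:
  R: 0 + 153 = 153 → 153
  G: 128 + 76.2 = 204.2 → 204
  B: 128 + 0.6×(255−128) = 128 + 76.2 = 204.2 → 204
  → #99CCCC

#002323, #99CCCC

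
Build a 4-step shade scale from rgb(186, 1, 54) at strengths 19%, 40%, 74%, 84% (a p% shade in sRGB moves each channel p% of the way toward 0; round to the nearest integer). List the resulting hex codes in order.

#97012C, #700120, #30000E, #1E0009

19%: (186 − 35.34 = 150.66→151, 1→1, 54 − 10.26 = 43.74→44) → #97012C
40%: (186 − 74.4 = 111.6→112, 1→1, 54 − 21.6 = 32.4→32) → #700120
74%: (186 − 137.64 = 48.36→48, 1 − 0.74 = 0.26→0, 54 − 39.96 = 14.04→14) → #30000E
84%: (186 − 156.24 = 29.76→30, 1 − 0.84 = 0.16→0, 54 − 45.36 = 8.64→9) → #1E0009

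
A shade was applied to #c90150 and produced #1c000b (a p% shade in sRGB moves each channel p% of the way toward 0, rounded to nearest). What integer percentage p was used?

86%

#c90150 is rgb(201, 1, 80); #1c000b is rgb(28, 0, 11).
On the R channel (widest range): 28 ≈ 201 + (p/100)(0 − 201), so p ≈ 100×(28 − 201)/(0 − 201) = -17300/-201 = 86.07.
p = 86 reproduces all three channels after rounding.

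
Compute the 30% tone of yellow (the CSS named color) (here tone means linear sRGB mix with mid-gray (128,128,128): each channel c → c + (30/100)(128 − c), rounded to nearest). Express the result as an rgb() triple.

CSS yellow is rgb(255, 255, 0).
A 30% tone moves each channel 30% toward 128:
  R: 255 + 0.3×(128−255) = 255 − 38.1 = 216.9 → 217
  G: 255 + 0.3×(128−255) = 255 − 38.1 = 216.9 → 217
  B: 0 + 0.3×(128−0) = 0 + 38.4 = 38.4 → 38

rgb(217, 217, 38)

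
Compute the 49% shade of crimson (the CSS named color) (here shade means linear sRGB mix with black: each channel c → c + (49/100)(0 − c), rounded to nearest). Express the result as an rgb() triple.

rgb(112, 10, 31)

CSS crimson is rgb(220, 20, 60).
Per channel, c → c + 0.49(0 − c):
  R: 220 + 0.49×(0−220) = 220 − 107.8 = 112.2 → 112
  G: 20 + 0.49×(0−20) = 20 − 9.8 = 10.2 → 10
  B: 60 + 0.49×(0−60) = 60 − 29.4 = 30.6 → 31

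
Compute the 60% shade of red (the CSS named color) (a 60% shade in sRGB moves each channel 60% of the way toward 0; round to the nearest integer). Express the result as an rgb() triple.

rgb(102, 0, 0)

CSS red is rgb(255, 0, 0).
A 60% shade moves each channel 60% toward 0:
  R: 255 − 153 = 102 → 102
  G: 0 + 0 = 0 → 0
  B: 0 + 0 = 0 → 0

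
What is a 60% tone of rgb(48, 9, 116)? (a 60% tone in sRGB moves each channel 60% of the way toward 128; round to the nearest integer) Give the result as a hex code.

#60507b

Lerp each channel 60% toward 128:
  R: 48 + 0.6×(128−48) = 48 + 48 = 96 → 96
  G: 9 + 71.4 = 80.4 → 80
  B: 116 + 7.2 = 123.2 → 123
rgb(96, 80, 123) = #60507b.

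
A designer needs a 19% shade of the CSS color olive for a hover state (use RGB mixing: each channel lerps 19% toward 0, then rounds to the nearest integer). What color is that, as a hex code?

CSS olive is rgb(128, 128, 0).
Per channel, c → c + 0.19(0 − c):
  R: 128 + 0.19×(0−128) = 128 − 24.32 = 103.68 → 104
  G: 128 + 0.19×(0−128) = 128 − 24.32 = 103.68 → 104
  B: 0 + 0.19×(0−0) = 0 + 0 = 0 → 0
rgb(104, 104, 0) = #686800.

#686800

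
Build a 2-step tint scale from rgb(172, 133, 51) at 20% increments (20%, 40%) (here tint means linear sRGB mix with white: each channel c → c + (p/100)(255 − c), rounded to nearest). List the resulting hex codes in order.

#BD9D5C, #CDB685

20%: (172 + 16.6 = 188.6→189, 133 + 24.4 = 157.4→157, 51 + 40.8 = 91.8→92) → #BD9D5C
40%: (172 + 33.2 = 205.2→205, 133 + 48.8 = 181.8→182, 51 + 81.6 = 132.6→133) → #CDB685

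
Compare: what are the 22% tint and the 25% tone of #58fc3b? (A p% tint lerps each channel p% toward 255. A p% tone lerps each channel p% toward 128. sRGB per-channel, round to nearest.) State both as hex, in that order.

#7dfd66, #62dd4c

#58fc3b is rgb(88, 252, 59).
22% tint:
  R: 88 + 36.74 = 124.74 → 125
  G: 252 + 0.22×(255−252) = 252 + 0.66 = 252.66 → 253
  B: 59 + 43.12 = 102.12 → 102
  → #7dfd66
25% tone:
  R: 88 + 0.25×(128−88) = 88 + 10 = 98 → 98
  G: 252 + 0.25×(128−252) = 252 − 31 = 221 → 221
  B: 59 + 0.25×(128−59) = 59 + 17.25 = 76.25 → 76
  → #62dd4c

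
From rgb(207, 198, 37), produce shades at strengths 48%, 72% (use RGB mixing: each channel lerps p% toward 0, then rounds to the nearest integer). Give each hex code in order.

48%: (207 − 99.36 = 107.64→108, 198 − 95.04 = 102.96→103, 37 − 17.76 = 19.24→19) → #6c6713
72%: (207 − 149.04 = 57.96→58, 198 − 142.56 = 55.44→55, 37 − 26.64 = 10.36→10) → #3a370a

#6c6713, #3a370a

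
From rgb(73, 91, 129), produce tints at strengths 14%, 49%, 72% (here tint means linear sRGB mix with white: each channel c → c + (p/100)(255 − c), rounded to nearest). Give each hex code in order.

#627293, #a2abbf, #ccd1dc

14%: (73 + 25.48 = 98.48→98, 91 + 22.96 = 113.96→114, 129 + 17.64 = 146.64→147) → #627293
49%: (73 + 89.18 = 162.18→162, 91 + 80.36 = 171.36→171, 129 + 61.74 = 190.74→191) → #a2abbf
72%: (73 + 131.04 = 204.04→204, 91 + 118.08 = 209.08→209, 129 + 90.72 = 219.72→220) → #ccd1dc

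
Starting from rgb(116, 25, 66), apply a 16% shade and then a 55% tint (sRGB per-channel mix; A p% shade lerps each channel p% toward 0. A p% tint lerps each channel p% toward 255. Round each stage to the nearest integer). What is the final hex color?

Per channel, c → c + 0.16(0 − c):
  R: 116 + 0.16×(0−116) = 116 − 18.56 = 97.44 → 97
  G: 25 − 4 = 21 → 21
  B: 66 − 10.56 = 55.44 → 55
After the shade: rgb(97, 21, 55) = #611537.
A 55% tint moves each channel 55% toward 255:
  R: 97 + 0.55×(255−97) = 97 + 86.9 = 183.9 → 184
  G: 21 + 0.55×(255−21) = 21 + 128.7 = 149.7 → 150
  B: 55 + 110 = 165 → 165
rgb(184, 150, 165) = #B896A5.

#B896A5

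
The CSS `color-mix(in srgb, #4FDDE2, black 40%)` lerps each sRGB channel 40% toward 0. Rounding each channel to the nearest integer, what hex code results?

#2F8588

#4FDDE2 is rgb(79, 221, 226).
A 40% shade moves each channel 40% toward 0:
  R: 79 − 31.6 = 47.4 → 47
  G: 221 + 0.4×(0−221) = 221 − 88.4 = 132.6 → 133
  B: 226 + 0.4×(0−226) = 226 − 90.4 = 135.6 → 136
rgb(47, 133, 136) = #2F8588.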